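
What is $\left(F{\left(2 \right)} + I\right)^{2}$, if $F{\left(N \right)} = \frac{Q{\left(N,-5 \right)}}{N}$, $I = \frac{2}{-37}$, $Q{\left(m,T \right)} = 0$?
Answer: $\frac{4}{1369} \approx 0.0029218$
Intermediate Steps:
$I = - \frac{2}{37}$ ($I = 2 \left(- \frac{1}{37}\right) = - \frac{2}{37} \approx -0.054054$)
$F{\left(N \right)} = 0$ ($F{\left(N \right)} = \frac{0}{N} = 0$)
$\left(F{\left(2 \right)} + I\right)^{2} = \left(0 - \frac{2}{37}\right)^{2} = \left(- \frac{2}{37}\right)^{2} = \frac{4}{1369}$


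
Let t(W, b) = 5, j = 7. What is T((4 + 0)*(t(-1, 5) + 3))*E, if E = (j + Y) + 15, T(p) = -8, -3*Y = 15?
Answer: -136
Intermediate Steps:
Y = -5 (Y = -1/3*15 = -5)
E = 17 (E = (7 - 5) + 15 = 2 + 15 = 17)
T((4 + 0)*(t(-1, 5) + 3))*E = -8*17 = -136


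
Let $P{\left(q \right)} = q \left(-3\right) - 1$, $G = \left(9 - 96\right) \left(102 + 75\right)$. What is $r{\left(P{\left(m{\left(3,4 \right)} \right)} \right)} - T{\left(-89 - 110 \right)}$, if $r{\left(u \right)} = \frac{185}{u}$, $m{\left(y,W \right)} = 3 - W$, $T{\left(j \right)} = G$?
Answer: $\frac{30983}{2} \approx 15492.0$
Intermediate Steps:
$G = -15399$ ($G = \left(-87\right) 177 = -15399$)
$T{\left(j \right)} = -15399$
$P{\left(q \right)} = -1 - 3 q$ ($P{\left(q \right)} = - 3 q - 1 = -1 - 3 q$)
$r{\left(P{\left(m{\left(3,4 \right)} \right)} \right)} - T{\left(-89 - 110 \right)} = \frac{185}{-1 - 3 \left(3 - 4\right)} - -15399 = \frac{185}{-1 - 3 \left(3 - 4\right)} + 15399 = \frac{185}{-1 - -3} + 15399 = \frac{185}{-1 + 3} + 15399 = \frac{185}{2} + 15399 = \frac{30983}{2}$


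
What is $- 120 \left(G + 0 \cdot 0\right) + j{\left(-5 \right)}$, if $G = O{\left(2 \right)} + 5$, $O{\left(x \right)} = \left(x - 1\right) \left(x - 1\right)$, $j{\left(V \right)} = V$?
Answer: $-725$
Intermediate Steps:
$O{\left(x \right)} = \left(-1 + x\right)^{2}$ ($O{\left(x \right)} = \left(-1 + x\right) \left(-1 + x\right) = \left(-1 + x\right)^{2}$)
$G = 6$ ($G = \left(-1 + 2\right)^{2} + 5 = 1^{2} + 5 = 1 + 5 = 6$)
$- 120 \left(G + 0 \cdot 0\right) + j{\left(-5 \right)} = - 120 \left(6 + 0 \cdot 0\right) - 5 = - 120 \left(6 + 0\right) - 5 = \left(-120\right) 6 - 5 = -720 - 5 = -725$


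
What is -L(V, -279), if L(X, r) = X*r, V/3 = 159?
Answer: 133083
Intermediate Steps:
V = 477 (V = 3*159 = 477)
-L(V, -279) = -477*(-279) = -1*(-133083) = 133083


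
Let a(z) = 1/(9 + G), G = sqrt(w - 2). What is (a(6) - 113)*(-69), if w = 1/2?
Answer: 428421/55 + 23*I*sqrt(6)/55 ≈ 7789.5 + 1.0243*I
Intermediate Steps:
w = 1/2 ≈ 0.50000
G = I*sqrt(6)/2 (G = sqrt(1/2 - 2) = sqrt(-3/2) = I*sqrt(6)/2 ≈ 1.2247*I)
a(z) = 1/(9 + I*sqrt(6)/2)
(a(6) - 113)*(-69) = ((6/55 - I*sqrt(6)/165) - 113)*(-69) = (-6209/55 - I*sqrt(6)/165)*(-69) = 428421/55 + 23*I*sqrt(6)/55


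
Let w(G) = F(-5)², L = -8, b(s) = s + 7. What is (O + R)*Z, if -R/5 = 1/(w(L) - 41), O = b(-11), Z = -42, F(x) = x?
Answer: 1239/8 ≈ 154.88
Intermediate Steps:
b(s) = 7 + s
w(G) = 25 (w(G) = (-5)² = 25)
O = -4 (O = 7 - 11 = -4)
R = 5/16 (R = -5/(25 - 41) = -5/(-16) = -5*(-1/16) = 5/16 ≈ 0.31250)
(O + R)*Z = (-4 + 5/16)*(-42) = -59/16*(-42) = 1239/8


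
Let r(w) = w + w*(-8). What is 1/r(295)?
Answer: -1/2065 ≈ -0.00048426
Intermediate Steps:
r(w) = -7*w (r(w) = w - 8*w = -7*w)
1/r(295) = 1/(-7*295) = 1/(-2065) = -1/2065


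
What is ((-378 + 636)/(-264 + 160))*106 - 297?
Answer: -14559/26 ≈ -559.96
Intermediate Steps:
((-378 + 636)/(-264 + 160))*106 - 297 = (258/(-104))*106 - 297 = (258*(-1/104))*106 - 297 = -129/52*106 - 297 = -6837/26 - 297 = -14559/26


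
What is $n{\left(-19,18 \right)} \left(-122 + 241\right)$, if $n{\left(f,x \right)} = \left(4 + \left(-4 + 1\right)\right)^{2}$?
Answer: $119$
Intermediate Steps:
$n{\left(f,x \right)} = 1$ ($n{\left(f,x \right)} = \left(4 - 3\right)^{2} = 1^{2} = 1$)
$n{\left(-19,18 \right)} \left(-122 + 241\right) = 1 \left(-122 + 241\right) = 1 \cdot 119 = 119$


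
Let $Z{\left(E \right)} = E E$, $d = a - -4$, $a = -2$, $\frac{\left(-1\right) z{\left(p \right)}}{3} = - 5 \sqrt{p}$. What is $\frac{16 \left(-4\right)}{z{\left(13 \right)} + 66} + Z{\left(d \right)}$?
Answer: $\frac{500}{477} + \frac{320 \sqrt{13}}{477} \approx 3.467$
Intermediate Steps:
$z{\left(p \right)} = 15 \sqrt{p}$ ($z{\left(p \right)} = - 3 \left(- 5 \sqrt{p}\right) = 15 \sqrt{p}$)
$d = 2$ ($d = -2 - -4 = -2 + 4 = 2$)
$Z{\left(E \right)} = E^{2}$
$\frac{16 \left(-4\right)}{z{\left(13 \right)} + 66} + Z{\left(d \right)} = \frac{16 \left(-4\right)}{15 \sqrt{13} + 66} + 2^{2} = \frac{1}{66 + 15 \sqrt{13}} \left(-64\right) + 4 = - \frac{64}{66 + 15 \sqrt{13}} + 4 = 4 - \frac{64}{66 + 15 \sqrt{13}}$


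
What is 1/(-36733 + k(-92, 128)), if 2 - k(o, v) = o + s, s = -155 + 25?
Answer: -1/36509 ≈ -2.7391e-5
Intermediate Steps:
s = -130
k(o, v) = 132 - o (k(o, v) = 2 - (o - 130) = 2 - (-130 + o) = 2 + (130 - o) = 132 - o)
1/(-36733 + k(-92, 128)) = 1/(-36733 + (132 - 1*(-92))) = 1/(-36733 + (132 + 92)) = 1/(-36733 + 224) = 1/(-36509) = -1/36509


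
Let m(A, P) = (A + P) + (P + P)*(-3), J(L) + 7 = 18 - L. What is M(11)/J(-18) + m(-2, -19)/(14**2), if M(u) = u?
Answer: 4853/5684 ≈ 0.85380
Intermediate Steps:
J(L) = 11 - L (J(L) = -7 + (18 - L) = 11 - L)
m(A, P) = A - 5*P (m(A, P) = (A + P) + (2*P)*(-3) = (A + P) - 6*P = A - 5*P)
M(11)/J(-18) + m(-2, -19)/(14**2) = 11/(11 - 1*(-18)) + (-2 - 5*(-19))/(14**2) = 11/(11 + 18) + (-2 + 95)/196 = 11/29 + 93*(1/196) = 11*(1/29) + 93/196 = 11/29 + 93/196 = 4853/5684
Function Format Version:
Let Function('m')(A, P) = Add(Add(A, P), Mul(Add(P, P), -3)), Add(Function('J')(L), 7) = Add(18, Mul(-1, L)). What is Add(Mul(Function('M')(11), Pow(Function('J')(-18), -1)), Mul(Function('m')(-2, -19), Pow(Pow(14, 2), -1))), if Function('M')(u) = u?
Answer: Rational(4853, 5684) ≈ 0.85380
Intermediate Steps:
Function('J')(L) = Add(11, Mul(-1, L)) (Function('J')(L) = Add(-7, Add(18, Mul(-1, L))) = Add(11, Mul(-1, L)))
Function('m')(A, P) = Add(A, Mul(-5, P)) (Function('m')(A, P) = Add(Add(A, P), Mul(Mul(2, P), -3)) = Add(Add(A, P), Mul(-6, P)) = Add(A, Mul(-5, P)))
Add(Mul(Function('M')(11), Pow(Function('J')(-18), -1)), Mul(Function('m')(-2, -19), Pow(Pow(14, 2), -1))) = Add(Mul(11, Pow(Add(11, Mul(-1, -18)), -1)), Mul(Add(-2, Mul(-5, -19)), Pow(Pow(14, 2), -1))) = Add(Mul(11, Pow(Add(11, 18), -1)), Mul(Add(-2, 95), Pow(196, -1))) = Add(Mul(11, Pow(29, -1)), Mul(93, Rational(1, 196))) = Add(Mul(11, Rational(1, 29)), Rational(93, 196)) = Add(Rational(11, 29), Rational(93, 196)) = Rational(4853, 5684)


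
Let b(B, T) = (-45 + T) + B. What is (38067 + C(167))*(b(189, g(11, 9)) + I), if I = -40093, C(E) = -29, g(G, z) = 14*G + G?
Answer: -1513303792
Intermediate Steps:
g(G, z) = 15*G
b(B, T) = -45 + B + T
(38067 + C(167))*(b(189, g(11, 9)) + I) = (38067 - 29)*((-45 + 189 + 15*11) - 40093) = 38038*((-45 + 189 + 165) - 40093) = 38038*(309 - 40093) = 38038*(-39784) = -1513303792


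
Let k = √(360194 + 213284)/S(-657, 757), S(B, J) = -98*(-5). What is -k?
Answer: -√573478/490 ≈ -1.5455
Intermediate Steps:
S(B, J) = 490
k = √573478/490 (k = √(360194 + 213284)/490 = √573478*(1/490) = √573478/490 ≈ 1.5455)
-k = -√573478/490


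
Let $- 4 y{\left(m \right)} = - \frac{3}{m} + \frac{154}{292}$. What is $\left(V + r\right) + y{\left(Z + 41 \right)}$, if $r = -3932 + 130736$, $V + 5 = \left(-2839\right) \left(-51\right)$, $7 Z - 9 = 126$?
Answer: $\frac{16733072499}{61612} \approx 2.7159 \cdot 10^{5}$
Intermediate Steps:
$Z = \frac{135}{7}$ ($Z = \frac{9}{7} + \frac{1}{7} \cdot 126 = \frac{9}{7} + 18 = \frac{135}{7} \approx 19.286$)
$y{\left(m \right)} = - \frac{77}{584} + \frac{3}{4 m}$ ($y{\left(m \right)} = - \frac{- \frac{3}{m} + \frac{154}{292}}{4} = - \frac{- \frac{3}{m} + 154 \cdot \frac{1}{292}}{4} = - \frac{- \frac{3}{m} + \frac{77}{146}}{4} = - \frac{\frac{77}{146} - \frac{3}{m}}{4} = - \frac{77}{584} + \frac{3}{4 m}$)
$V = 144784$ ($V = -5 - -144789 = -5 + 144789 = 144784$)
$r = 126804$
$\left(V + r\right) + y{\left(Z + 41 \right)} = \left(144784 + 126804\right) + \frac{438 - 77 \left(\frac{135}{7} + 41\right)}{584 \left(\frac{135}{7} + 41\right)} = 271588 + \frac{438 - 4642}{584 \cdot \frac{422}{7}} = 271588 + \frac{1}{584} \cdot \frac{7}{422} \left(438 - 4642\right) = 271588 + \frac{1}{584} \cdot \frac{7}{422} \left(-4204\right) = 271588 - \frac{7357}{61612} = \frac{16733072499}{61612}$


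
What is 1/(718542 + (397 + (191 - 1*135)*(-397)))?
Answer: 1/696707 ≈ 1.4353e-6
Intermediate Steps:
1/(718542 + (397 + (191 - 1*135)*(-397))) = 1/(718542 + (397 + (191 - 135)*(-397))) = 1/(718542 + (397 + 56*(-397))) = 1/(718542 + (397 - 22232)) = 1/(718542 - 21835) = 1/696707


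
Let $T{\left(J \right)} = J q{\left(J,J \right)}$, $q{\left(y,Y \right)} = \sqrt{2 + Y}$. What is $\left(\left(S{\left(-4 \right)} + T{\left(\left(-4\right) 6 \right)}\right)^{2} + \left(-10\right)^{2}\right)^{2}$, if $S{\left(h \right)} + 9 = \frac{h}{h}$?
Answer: $153206032 - 9606144 i \sqrt{22} \approx 1.5321 \cdot 10^{8} - 4.5057 \cdot 10^{7} i$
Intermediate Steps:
$S{\left(h \right)} = -8$ ($S{\left(h \right)} = -9 + \frac{h}{h} = -9 + 1 = -8$)
$T{\left(J \right)} = J \sqrt{2 + J}$
$\left(\left(S{\left(-4 \right)} + T{\left(\left(-4\right) 6 \right)}\right)^{2} + \left(-10\right)^{2}\right)^{2} = \left(\left(-8 + \left(-4\right) 6 \sqrt{2 - 24}\right)^{2} + \left(-10\right)^{2}\right)^{2} = \left(\left(-8 - 24 \sqrt{2 - 24}\right)^{2} + 100\right)^{2} = \left(\left(-8 - 24 \sqrt{-22}\right)^{2} + 100\right)^{2} = \left(\left(-8 - 24 i \sqrt{22}\right)^{2} + 100\right)^{2} = \left(100 + \left(-8 - 24 i \sqrt{22}\right)^{2}\right)^{2}$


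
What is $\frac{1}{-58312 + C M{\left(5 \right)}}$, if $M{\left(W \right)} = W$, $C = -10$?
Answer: $- \frac{1}{58362} \approx -1.7134 \cdot 10^{-5}$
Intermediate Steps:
$\frac{1}{-58312 + C M{\left(5 \right)}} = \frac{1}{-58312 - 50} = \frac{1}{-58362} = - \frac{1}{58362}$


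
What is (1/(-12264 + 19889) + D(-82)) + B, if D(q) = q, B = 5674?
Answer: 42639001/7625 ≈ 5592.0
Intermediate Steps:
(1/(-12264 + 19889) + D(-82)) + B = (1/(-12264 + 19889) - 82) + 5674 = (1/7625 - 82) + 5674 = -625249/7625 + 5674 = 42639001/7625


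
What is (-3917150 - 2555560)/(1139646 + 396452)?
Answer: -3236355/768049 ≈ -4.2137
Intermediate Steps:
(-3917150 - 2555560)/(1139646 + 396452) = -6472710/1536098 = -6472710*1/1536098 = -3236355/768049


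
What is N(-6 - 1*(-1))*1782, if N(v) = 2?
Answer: 3564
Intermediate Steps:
N(-6 - 1*(-1))*1782 = 2*1782 = 3564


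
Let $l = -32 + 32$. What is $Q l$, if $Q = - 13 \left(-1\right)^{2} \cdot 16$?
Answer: $0$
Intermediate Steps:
$Q = -208$ ($Q = \left(-13\right) 1 \cdot 16 = \left(-13\right) 16 = -208$)
$l = 0$
$Q l = \left(-208\right) 0 = 0$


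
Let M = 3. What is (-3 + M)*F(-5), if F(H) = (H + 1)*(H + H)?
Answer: 0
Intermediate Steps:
F(H) = 2*H*(1 + H) (F(H) = (1 + H)*(2*H) = 2*H*(1 + H))
(-3 + M)*F(-5) = (-3 + 3)*(2*(-5)*(1 - 5)) = 0*(2*(-5)*(-4)) = 0*40 = 0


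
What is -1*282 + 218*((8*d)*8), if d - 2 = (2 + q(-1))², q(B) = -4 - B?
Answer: 41574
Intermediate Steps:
d = 3 (d = 2 + (2 + (-4 - 1*(-1)))² = 2 + (2 + (-4 + 1))² = 2 + (2 - 3)² = 2 + (-1)² = 2 + 1 = 3)
-1*282 + 218*((8*d)*8) = -1*282 + 218*((8*3)*8) = -282 + 218*(24*8) = -282 + 218*192 = -282 + 41856 = 41574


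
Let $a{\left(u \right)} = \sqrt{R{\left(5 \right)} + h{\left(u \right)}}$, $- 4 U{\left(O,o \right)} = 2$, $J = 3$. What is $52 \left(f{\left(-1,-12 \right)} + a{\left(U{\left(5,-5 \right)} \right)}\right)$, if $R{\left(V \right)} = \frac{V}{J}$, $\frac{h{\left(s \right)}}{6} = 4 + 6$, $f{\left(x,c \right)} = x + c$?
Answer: $-676 + \frac{52 \sqrt{555}}{3} \approx -267.65$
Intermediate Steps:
$f{\left(x,c \right)} = c + x$
$U{\left(O,o \right)} = - \frac{1}{2}$ ($U{\left(O,o \right)} = \left(- \frac{1}{4}\right) 2 = - \frac{1}{2}$)
$h{\left(s \right)} = 60$ ($h{\left(s \right)} = 6 \left(4 + 6\right) = 6 \cdot 10 = 60$)
$R{\left(V \right)} = \frac{V}{3}$
$a{\left(u \right)} = \frac{\sqrt{555}}{3}$ ($a{\left(u \right)} = \sqrt{\frac{1}{3} \cdot 5 + 60} = \sqrt{\frac{5}{3} + 60} = \sqrt{\frac{185}{3}} = \frac{\sqrt{555}}{3}$)
$52 \left(f{\left(-1,-12 \right)} + a{\left(U{\left(5,-5 \right)} \right)}\right) = 52 \left(\left(-12 - 1\right) + \frac{\sqrt{555}}{3}\right) = 52 \left(-13 + \frac{\sqrt{555}}{3}\right) = -676 + \frac{52 \sqrt{555}}{3}$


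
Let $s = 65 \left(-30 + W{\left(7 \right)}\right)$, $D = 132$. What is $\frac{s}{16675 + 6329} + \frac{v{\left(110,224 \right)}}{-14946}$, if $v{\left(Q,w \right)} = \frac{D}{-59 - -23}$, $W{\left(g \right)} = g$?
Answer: $- \frac{3709987}{57302964} \approx -0.064743$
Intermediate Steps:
$v{\left(Q,w \right)} = - \frac{11}{3}$ ($v{\left(Q,w \right)} = \frac{132}{-59 - -23} = \frac{132}{-59 + 23} = \frac{132}{-36} = 132 \left(- \frac{1}{36}\right) = - \frac{11}{3}$)
$s = -1495$ ($s = 65 \left(-30 + 7\right) = 65 \left(-23\right) = -1495$)
$\frac{s}{16675 + 6329} + \frac{v{\left(110,224 \right)}}{-14946} = - \frac{1495}{16675 + 6329} - \frac{11}{3 \left(-14946\right)} = - \frac{1495}{23004} - - \frac{11}{44838} = \left(-1495\right) \frac{1}{23004} + \frac{11}{44838} = - \frac{1495}{23004} + \frac{11}{44838} = - \frac{3709987}{57302964}$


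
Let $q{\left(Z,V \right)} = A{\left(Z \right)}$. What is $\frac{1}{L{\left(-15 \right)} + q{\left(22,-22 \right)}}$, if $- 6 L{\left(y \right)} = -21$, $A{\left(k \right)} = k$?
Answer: $\frac{2}{51} \approx 0.039216$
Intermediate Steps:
$q{\left(Z,V \right)} = Z$
$L{\left(y \right)} = \frac{7}{2}$ ($L{\left(y \right)} = \left(- \frac{1}{6}\right) \left(-21\right) = \frac{7}{2}$)
$\frac{1}{L{\left(-15 \right)} + q{\left(22,-22 \right)}} = \frac{1}{\frac{7}{2} + 22} = \frac{1}{\frac{51}{2}} = \frac{2}{51}$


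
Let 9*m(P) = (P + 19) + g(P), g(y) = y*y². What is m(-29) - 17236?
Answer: -19947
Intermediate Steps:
g(y) = y³
m(P) = 19/9 + P/9 + P³/9 (m(P) = ((P + 19) + P³)/9 = ((19 + P) + P³)/9 = (19 + P + P³)/9 = 19/9 + P/9 + P³/9)
m(-29) - 17236 = (19/9 + (⅑)*(-29) + (⅑)*(-29)³) - 17236 = (19/9 - 29/9 + (⅑)*(-24389)) - 17236 = (19/9 - 29/9 - 24389/9) - 17236 = -2711 - 17236 = -19947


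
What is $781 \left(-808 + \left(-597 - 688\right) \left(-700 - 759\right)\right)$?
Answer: $1463599467$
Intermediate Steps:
$781 \left(-808 + \left(-597 - 688\right) \left(-700 - 759\right)\right) = 781 \left(-808 - -1874815\right) = 781 \left(-808 + 1874815\right) = 781 \cdot 1874007 = 1463599467$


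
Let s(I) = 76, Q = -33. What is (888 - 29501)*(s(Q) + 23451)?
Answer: -673178051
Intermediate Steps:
(888 - 29501)*(s(Q) + 23451) = (888 - 29501)*(76 + 23451) = -28613*23527 = -673178051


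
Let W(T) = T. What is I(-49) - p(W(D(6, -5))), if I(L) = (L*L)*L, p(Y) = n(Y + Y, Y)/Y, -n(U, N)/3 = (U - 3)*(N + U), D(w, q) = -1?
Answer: -117694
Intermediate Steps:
n(U, N) = -3*(-3 + U)*(N + U) (n(U, N) = -3*(U - 3)*(N + U) = -3*(-3 + U)*(N + U))
p(Y) = (-18*Y**2 + 27*Y)/Y (p(Y) = (-3*(Y + Y)**2 + 9*Y + 9*(Y + Y) - 3*Y*(Y + Y))/Y = (-3*4*Y**2 + 9*Y + 9*(2*Y) - 3*Y*2*Y)/Y = (-12*Y**2 + 9*Y + 18*Y - 6*Y**2)/Y = (-18*Y**2 + 27*Y)/Y)
I(L) = L**3 (I(L) = L**2*L = L**3)
I(-49) - p(W(D(6, -5))) = (-49)**3 - (27 - 18*(-1)) = -117649 - (27 + 18) = -117649 - 1*45 = -117649 - 45 = -117694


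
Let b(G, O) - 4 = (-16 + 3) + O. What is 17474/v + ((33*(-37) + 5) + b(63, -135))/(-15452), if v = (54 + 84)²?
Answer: 36988511/36783486 ≈ 1.0056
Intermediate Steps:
b(G, O) = -9 + O (b(G, O) = 4 + ((-16 + 3) + O) = 4 + (-13 + O) = -9 + O)
v = 19044 (v = 138² = 19044)
17474/v + ((33*(-37) + 5) + b(63, -135))/(-15452) = 17474/19044 + ((33*(-37) + 5) + (-9 - 135))/(-15452) = 17474*(1/19044) + ((-1221 + 5) - 144)*(-1/15452) = 8737/9522 + (-1216 - 144)*(-1/15452) = 8737/9522 - 1360*(-1/15452) = 8737/9522 + 340/3863 = 36988511/36783486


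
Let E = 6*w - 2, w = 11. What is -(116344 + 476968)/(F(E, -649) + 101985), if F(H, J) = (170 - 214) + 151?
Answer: -148328/25523 ≈ -5.8115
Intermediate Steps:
E = 64 (E = 6*11 - 2 = 66 - 2 = 64)
F(H, J) = 107 (F(H, J) = -44 + 151 = 107)
-(116344 + 476968)/(F(E, -649) + 101985) = -(116344 + 476968)/(107 + 101985) = -593312/102092 = -1*148328/25523 = -148328/25523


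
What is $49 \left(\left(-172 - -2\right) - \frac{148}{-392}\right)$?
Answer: $- \frac{16623}{2} \approx -8311.5$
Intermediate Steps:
$49 \left(\left(-172 - -2\right) - \frac{148}{-392}\right) = 49 \left(\left(-172 + 2\right) - - \frac{37}{98}\right) = 49 \left(-170 + \frac{37}{98}\right) = 49 \left(- \frac{16623}{98}\right) = - \frac{16623}{2}$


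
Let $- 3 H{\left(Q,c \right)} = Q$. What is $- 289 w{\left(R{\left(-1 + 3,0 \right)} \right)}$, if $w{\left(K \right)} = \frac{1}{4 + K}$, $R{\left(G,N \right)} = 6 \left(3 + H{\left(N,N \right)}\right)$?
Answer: $- \frac{289}{22} \approx -13.136$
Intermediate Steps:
$H{\left(Q,c \right)} = - \frac{Q}{3}$
$R{\left(G,N \right)} = 18 - 2 N$ ($R{\left(G,N \right)} = 6 \left(3 - \frac{N}{3}\right) = 18 - 2 N$)
$- 289 w{\left(R{\left(-1 + 3,0 \right)} \right)} = - \frac{289}{4 + \left(18 - 0\right)} = - \frac{289}{4 + \left(18 + 0\right)} = - \frac{289}{4 + 18} = - \frac{289}{22}$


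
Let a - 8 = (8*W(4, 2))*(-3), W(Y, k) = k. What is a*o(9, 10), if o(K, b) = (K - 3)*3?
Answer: -720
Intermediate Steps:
o(K, b) = -9 + 3*K (o(K, b) = (-3 + K)*3 = -9 + 3*K)
a = -40 (a = 8 + (8*2)*(-3) = 8 + 16*(-3) = 8 - 48 = -40)
a*o(9, 10) = -40*(-9 + 3*9) = -40*(-9 + 27) = -40*18 = -720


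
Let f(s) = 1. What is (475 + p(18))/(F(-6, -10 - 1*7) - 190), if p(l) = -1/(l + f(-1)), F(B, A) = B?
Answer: -2256/931 ≈ -2.4232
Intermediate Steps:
p(l) = -1/(1 + l) (p(l) = -1/(l + 1) = -1/(1 + l))
(475 + p(18))/(F(-6, -10 - 1*7) - 190) = (475 - 1/(1 + 18))/(-6 - 190) = (475 - 1/19)/(-196) = (475 - 1*1/19)*(-1/196) = (475 - 1/19)*(-1/196) = (9024/19)*(-1/196) = -2256/931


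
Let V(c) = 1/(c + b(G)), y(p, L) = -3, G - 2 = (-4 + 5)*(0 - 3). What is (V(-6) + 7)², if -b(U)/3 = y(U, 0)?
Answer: 484/9 ≈ 53.778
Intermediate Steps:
G = -1 (G = 2 + (-4 + 5)*(0 - 3) = 2 + 1*(-3) = 2 - 3 = -1)
b(U) = 9 (b(U) = -3*(-3) = 9)
V(c) = 1/(9 + c) (V(c) = 1/(c + 9) = 1/(9 + c))
(V(-6) + 7)² = (1/(9 - 6) + 7)² = (1/3 + 7)² = (⅓ + 7)² = (22/3)² = 484/9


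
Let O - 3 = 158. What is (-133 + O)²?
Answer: 784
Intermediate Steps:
O = 161 (O = 3 + 158 = 161)
(-133 + O)² = (-133 + 161)² = 28² = 784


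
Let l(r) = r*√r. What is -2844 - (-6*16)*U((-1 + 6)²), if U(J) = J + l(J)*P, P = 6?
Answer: 71556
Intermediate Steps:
l(r) = r^(3/2)
U(J) = J + 6*J^(3/2) (U(J) = J + J^(3/2)*6 = J + 6*J^(3/2))
-2844 - (-6*16)*U((-1 + 6)²) = -2844 - (-6*16)*((-1 + 6)² + 6*((-1 + 6)²)^(3/2)) = -2844 - (-96)*(5² + 6*(5²)^(3/2)) = -2844 - (-96)*(25 + 6*25^(3/2)) = -2844 - (-96)*(25 + 6*125) = -2844 - (-96)*(25 + 750) = -2844 - (-96)*775 = -2844 - 1*(-74400) = -2844 + 74400 = 71556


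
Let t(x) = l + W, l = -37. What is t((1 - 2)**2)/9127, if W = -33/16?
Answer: -625/146032 ≈ -0.0042799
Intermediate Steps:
W = -33/16 (W = -33*1/16 = -33/16 ≈ -2.0625)
t(x) = -625/16 (t(x) = -37 - 33/16 = -625/16)
t((1 - 2)**2)/9127 = -625/16/9127 = -625/16*1/9127 = -625/146032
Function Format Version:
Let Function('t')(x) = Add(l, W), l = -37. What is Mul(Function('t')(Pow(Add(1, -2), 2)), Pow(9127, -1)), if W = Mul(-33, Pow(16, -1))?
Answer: Rational(-625, 146032) ≈ -0.0042799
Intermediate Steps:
W = Rational(-33, 16) (W = Mul(-33, Rational(1, 16)) = Rational(-33, 16) ≈ -2.0625)
Function('t')(x) = Rational(-625, 16) (Function('t')(x) = Add(-37, Rational(-33, 16)) = Rational(-625, 16))
Mul(Function('t')(Pow(Add(1, -2), 2)), Pow(9127, -1)) = Mul(Rational(-625, 16), Pow(9127, -1)) = Mul(Rational(-625, 16), Rational(1, 9127)) = Rational(-625, 146032)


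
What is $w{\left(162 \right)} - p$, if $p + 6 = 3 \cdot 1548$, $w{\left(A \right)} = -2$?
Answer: $-4640$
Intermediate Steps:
$p = 4638$ ($p = -6 + 3 \cdot 1548 = -6 + 4644 = 4638$)
$w{\left(162 \right)} - p = -2 - 4638 = -4640$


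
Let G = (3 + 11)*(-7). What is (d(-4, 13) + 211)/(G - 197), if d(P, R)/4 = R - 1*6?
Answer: -239/295 ≈ -0.81017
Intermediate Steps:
G = -98 (G = 14*(-7) = -98)
d(P, R) = -24 + 4*R (d(P, R) = 4*(R - 1*6) = 4*(R - 6) = 4*(-6 + R) = -24 + 4*R)
(d(-4, 13) + 211)/(G - 197) = ((-24 + 4*13) + 211)/(-98 - 197) = ((-24 + 52) + 211)/(-295) = (28 + 211)*(-1/295) = 239*(-1/295) = -239/295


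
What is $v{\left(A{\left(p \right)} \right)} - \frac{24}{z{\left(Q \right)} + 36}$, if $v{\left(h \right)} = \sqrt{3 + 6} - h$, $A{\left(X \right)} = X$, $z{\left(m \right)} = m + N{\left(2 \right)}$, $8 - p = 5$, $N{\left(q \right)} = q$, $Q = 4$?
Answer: $- \frac{4}{7} \approx -0.57143$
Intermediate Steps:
$p = 3$ ($p = 8 - 5 = 3$)
$z{\left(m \right)} = 2 + m$ ($z{\left(m \right)} = m + 2 = 2 + m$)
$v{\left(h \right)} = 3 - h$ ($v{\left(h \right)} = \sqrt{9} - h = 3 - h$)
$v{\left(A{\left(p \right)} \right)} - \frac{24}{z{\left(Q \right)} + 36} = \left(3 - 3\right) - \frac{24}{\left(2 + 4\right) + 36} = \left(3 - 3\right) - \frac{24}{6 + 36} = 0 - \frac{24}{42} = 0 - \frac{4}{7} = - \frac{4}{7}$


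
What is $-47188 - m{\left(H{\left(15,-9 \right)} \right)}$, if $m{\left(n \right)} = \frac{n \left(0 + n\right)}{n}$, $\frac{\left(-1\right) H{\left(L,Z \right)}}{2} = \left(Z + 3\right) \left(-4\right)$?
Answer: $-47140$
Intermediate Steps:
$H{\left(L,Z \right)} = 24 + 8 Z$ ($H{\left(L,Z \right)} = - 2 \left(Z + 3\right) \left(-4\right) = - 2 \left(3 + Z\right) \left(-4\right) = - 2 \left(-12 - 4 Z\right) = 24 + 8 Z$)
$m{\left(n \right)} = n$ ($m{\left(n \right)} = \frac{n n}{n} = \frac{n^{2}}{n} = n$)
$-47188 - m{\left(H{\left(15,-9 \right)} \right)} = -47188 - \left(24 + 8 \left(-9\right)\right) = -47188 - \left(24 - 72\right) = -47188 - -48 = -47188 + 48 = -47140$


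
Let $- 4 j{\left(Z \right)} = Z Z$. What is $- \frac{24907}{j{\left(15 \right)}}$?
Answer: $\frac{99628}{225} \approx 442.79$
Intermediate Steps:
$j{\left(Z \right)} = - \frac{Z^{2}}{4}$ ($j{\left(Z \right)} = - \frac{Z Z}{4} = - \frac{Z^{2}}{4}$)
$- \frac{24907}{j{\left(15 \right)}} = - \frac{24907}{\left(- \frac{1}{4}\right) 15^{2}} = - \frac{24907}{\left(- \frac{1}{4}\right) 225} = - \frac{24907}{- \frac{225}{4}} = \left(-24907\right) \left(- \frac{4}{225}\right) = \frac{99628}{225}$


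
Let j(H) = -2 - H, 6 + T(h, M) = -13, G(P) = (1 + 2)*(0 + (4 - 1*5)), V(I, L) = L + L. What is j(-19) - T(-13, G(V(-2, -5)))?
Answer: 36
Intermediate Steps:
V(I, L) = 2*L
G(P) = -3 (G(P) = 3*(0 + (4 - 5)) = 3*(0 - 1) = 3*(-1) = -3)
T(h, M) = -19 (T(h, M) = -6 - 13 = -19)
j(-19) - T(-13, G(V(-2, -5))) = (-2 - 1*(-19)) - 1*(-19) = (-2 + 19) + 19 = 17 + 19 = 36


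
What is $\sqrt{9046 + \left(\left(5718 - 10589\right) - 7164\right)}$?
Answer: $7 i \sqrt{61} \approx 54.672 i$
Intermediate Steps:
$\sqrt{9046 + \left(\left(5718 - 10589\right) - 7164\right)} = \sqrt{9046 - 12035} = \sqrt{-2989} = 7 i \sqrt{61}$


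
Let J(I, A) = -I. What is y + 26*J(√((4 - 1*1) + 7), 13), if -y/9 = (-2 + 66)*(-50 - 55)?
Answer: 60480 - 26*√10 ≈ 60398.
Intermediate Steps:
y = 60480 (y = -9*(-2 + 66)*(-50 - 55) = -576*(-105) = -9*(-6720) = 60480)
y + 26*J(√((4 - 1*1) + 7), 13) = 60480 + 26*(-√((4 - 1*1) + 7)) = 60480 + 26*(-√((4 - 1) + 7)) = 60480 + 26*(-√(3 + 7)) = 60480 + 26*(-√10) = 60480 - 26*√10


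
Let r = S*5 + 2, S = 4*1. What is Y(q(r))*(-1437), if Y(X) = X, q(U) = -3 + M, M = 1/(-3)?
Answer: 4790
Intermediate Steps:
M = -1/3 ≈ -0.33333
S = 4
r = 22 (r = 4*5 + 2 = 20 + 2 = 22)
q(U) = -10/3 (q(U) = -3 - 1/3 = -10/3)
Y(q(r))*(-1437) = -10/3*(-1437) = 4790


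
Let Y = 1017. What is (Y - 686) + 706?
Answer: 1037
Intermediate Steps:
(Y - 686) + 706 = (1017 - 686) + 706 = 331 + 706 = 1037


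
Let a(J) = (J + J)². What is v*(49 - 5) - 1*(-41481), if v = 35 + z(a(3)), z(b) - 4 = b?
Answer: 44781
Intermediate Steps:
a(J) = 4*J² (a(J) = (2*J)² = 4*J²)
z(b) = 4 + b
v = 75 (v = 35 + (4 + 4*3²) = 35 + (4 + 4*9) = 35 + (4 + 36) = 35 + 40 = 75)
v*(49 - 5) - 1*(-41481) = 75*(49 - 5) - 1*(-41481) = 75*44 + 41481 = 3300 + 41481 = 44781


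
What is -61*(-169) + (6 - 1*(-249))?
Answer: 10564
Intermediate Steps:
-61*(-169) + (6 - 1*(-249)) = 10309 + (6 + 249) = 10309 + 255 = 10564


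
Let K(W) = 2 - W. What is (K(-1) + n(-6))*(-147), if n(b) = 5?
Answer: -1176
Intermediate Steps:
(K(-1) + n(-6))*(-147) = ((2 - 1*(-1)) + 5)*(-147) = ((2 + 1) + 5)*(-147) = (3 + 5)*(-147) = 8*(-147) = -1176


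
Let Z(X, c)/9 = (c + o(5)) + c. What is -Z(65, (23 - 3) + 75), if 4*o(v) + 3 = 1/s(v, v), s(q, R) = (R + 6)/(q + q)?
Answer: -75033/44 ≈ -1705.3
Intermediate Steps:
s(q, R) = (6 + R)/(2*q) (s(q, R) = (6 + R)/((2*q)) = (6 + R)*(1/(2*q)) = (6 + R)/(2*q))
o(v) = -3/4 + v/(2*(6 + v)) (o(v) = -3/4 + 1/(4*(((6 + v)/(2*v)))) = -3/4 + (2*v/(6 + v))/4 = -3/4 + v/(2*(6 + v)))
Z(X, c) = -207/44 + 18*c (Z(X, c) = 9*((c + (-18 - 1*5)/(4*(6 + 5))) + c) = 9*((c + (1/4)*(-18 - 5)/11) + c) = 9*((c + (1/4)*(1/11)*(-23)) + c) = 9*((c - 23/44) + c) = 9*((-23/44 + c) + c) = 9*(-23/44 + 2*c) = -207/44 + 18*c)
-Z(65, (23 - 3) + 75) = -(-207/44 + 18*((23 - 3) + 75)) = -(-207/44 + 18*(20 + 75)) = -(-207/44 + 18*95) = -(-207/44 + 1710) = -1*75033/44 = -75033/44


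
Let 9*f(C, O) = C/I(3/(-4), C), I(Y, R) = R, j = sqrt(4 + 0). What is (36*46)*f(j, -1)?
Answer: 184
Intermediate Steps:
j = 2 (j = sqrt(4) = 2)
f(C, O) = 1/9 (f(C, O) = (C/C)/9 = (1/9)*1 = 1/9)
(36*46)*f(j, -1) = (36*46)*(1/9) = 1656*(1/9) = 184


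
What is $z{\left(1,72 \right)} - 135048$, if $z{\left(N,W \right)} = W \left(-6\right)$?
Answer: $-135480$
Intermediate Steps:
$z{\left(N,W \right)} = - 6 W$
$z{\left(1,72 \right)} - 135048 = \left(-6\right) 72 - 135048 = -432 - 135048 = -135480$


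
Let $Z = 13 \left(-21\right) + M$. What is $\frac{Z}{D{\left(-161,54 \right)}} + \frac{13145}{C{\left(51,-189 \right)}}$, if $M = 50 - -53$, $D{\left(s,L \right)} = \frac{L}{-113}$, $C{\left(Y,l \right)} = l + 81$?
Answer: $\frac{8425}{36} \approx 234.03$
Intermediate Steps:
$C{\left(Y,l \right)} = 81 + l$
$D{\left(s,L \right)} = - \frac{L}{113}$ ($D{\left(s,L \right)} = L \left(- \frac{1}{113}\right) = - \frac{L}{113}$)
$M = 103$ ($M = 50 + 53 = 103$)
$Z = -170$ ($Z = 13 \left(-21\right) + 103 = -273 + 103 = -170$)
$\frac{Z}{D{\left(-161,54 \right)}} + \frac{13145}{C{\left(51,-189 \right)}} = - \frac{170}{\left(- \frac{1}{113}\right) 54} + \frac{13145}{81 - 189} = - \frac{170}{- \frac{54}{113}} + \frac{13145}{-108} = \left(-170\right) \left(- \frac{113}{54}\right) + 13145 \left(- \frac{1}{108}\right) = \frac{9605}{27} - \frac{13145}{108} = \frac{8425}{36}$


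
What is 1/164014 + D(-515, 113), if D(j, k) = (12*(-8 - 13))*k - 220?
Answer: -4706545743/164014 ≈ -28696.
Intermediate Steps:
D(j, k) = -220 - 252*k (D(j, k) = (12*(-21))*k - 220 = -252*k - 220 = -220 - 252*k)
1/164014 + D(-515, 113) = 1/164014 + (-220 - 252*113) = 1/164014 + (-220 - 28476) = 1/164014 - 28696 = -4706545743/164014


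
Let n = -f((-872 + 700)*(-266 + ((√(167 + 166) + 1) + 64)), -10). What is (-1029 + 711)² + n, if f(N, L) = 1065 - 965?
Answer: 101024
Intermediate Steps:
f(N, L) = 100
n = -100 (n = -1*100 = -100)
(-1029 + 711)² + n = (-1029 + 711)² - 100 = (-318)² - 100 = 101124 - 100 = 101024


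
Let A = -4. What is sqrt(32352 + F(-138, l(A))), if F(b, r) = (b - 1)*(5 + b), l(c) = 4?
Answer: sqrt(50839) ≈ 225.48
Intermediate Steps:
F(b, r) = (-1 + b)*(5 + b)
sqrt(32352 + F(-138, l(A))) = sqrt(32352 + (-5 + (-138)**2 + 4*(-138))) = sqrt(32352 + (-5 + 19044 - 552)) = sqrt(32352 + 18487) = sqrt(50839)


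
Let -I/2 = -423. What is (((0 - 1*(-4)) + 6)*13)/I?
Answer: 65/423 ≈ 0.15366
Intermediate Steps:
I = 846 (I = -2*(-423) = 846)
(((0 - 1*(-4)) + 6)*13)/I = (((0 - 1*(-4)) + 6)*13)/846 = (((0 + 4) + 6)*13)*(1/846) = ((4 + 6)*13)*(1/846) = (10*13)*(1/846) = 130*(1/846) = 65/423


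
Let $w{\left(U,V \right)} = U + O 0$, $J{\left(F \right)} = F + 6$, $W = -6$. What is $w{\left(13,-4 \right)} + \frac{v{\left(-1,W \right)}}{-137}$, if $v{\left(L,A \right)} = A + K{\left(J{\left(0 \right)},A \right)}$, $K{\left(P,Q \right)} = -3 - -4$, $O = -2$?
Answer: $\frac{1786}{137} \approx 13.036$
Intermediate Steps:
$J{\left(F \right)} = 6 + F$
$w{\left(U,V \right)} = U$ ($w{\left(U,V \right)} = U - 0 = U + 0 = U$)
$K{\left(P,Q \right)} = 1$ ($K{\left(P,Q \right)} = -3 + 4 = 1$)
$v{\left(L,A \right)} = 1 + A$ ($v{\left(L,A \right)} = A + 1 = 1 + A$)
$w{\left(13,-4 \right)} + \frac{v{\left(-1,W \right)}}{-137} = 13 + \frac{1 - 6}{-137} = 13 - - \frac{5}{137} = 13 + \frac{5}{137} = \frac{1786}{137}$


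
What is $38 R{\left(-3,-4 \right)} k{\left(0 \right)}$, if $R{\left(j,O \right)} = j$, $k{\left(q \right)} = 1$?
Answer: $-114$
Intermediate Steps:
$38 R{\left(-3,-4 \right)} k{\left(0 \right)} = 38 \left(-3\right) 1 = \left(-114\right) 1 = -114$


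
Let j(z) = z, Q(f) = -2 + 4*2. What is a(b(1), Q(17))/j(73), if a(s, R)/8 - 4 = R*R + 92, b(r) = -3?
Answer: 1056/73 ≈ 14.466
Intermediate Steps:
Q(f) = 6 (Q(f) = -2 + 8 = 6)
a(s, R) = 768 + 8*R**2 (a(s, R) = 32 + 8*(R*R + 92) = 32 + 8*(R**2 + 92) = 32 + 8*(92 + R**2) = 32 + (736 + 8*R**2) = 768 + 8*R**2)
a(b(1), Q(17))/j(73) = (768 + 8*6**2)/73 = (768 + 8*36)*(1/73) = (768 + 288)*(1/73) = 1056*(1/73) = 1056/73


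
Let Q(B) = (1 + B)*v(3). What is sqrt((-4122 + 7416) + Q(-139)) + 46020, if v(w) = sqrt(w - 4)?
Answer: 46020 + sqrt(3294 - 138*I) ≈ 46077.0 - 1.202*I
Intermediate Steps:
v(w) = sqrt(-4 + w)
Q(B) = I*(1 + B) (Q(B) = (1 + B)*sqrt(-4 + 3) = (1 + B)*sqrt(-1) = (1 + B)*I = I*(1 + B))
sqrt((-4122 + 7416) + Q(-139)) + 46020 = sqrt((-4122 + 7416) + I*(1 - 139)) + 46020 = sqrt(3294 + I*(-138)) + 46020 = sqrt(3294 - 138*I) + 46020 = 46020 + sqrt(3294 - 138*I)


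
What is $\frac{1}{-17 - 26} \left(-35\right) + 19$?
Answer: $\frac{852}{43} \approx 19.814$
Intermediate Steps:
$\frac{1}{-17 - 26} \left(-35\right) + 19 = \frac{1}{-43} \left(-35\right) + 19 = \left(- \frac{1}{43}\right) \left(-35\right) + 19 = \frac{35}{43} + 19 = \frac{852}{43}$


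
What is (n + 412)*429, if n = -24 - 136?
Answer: 108108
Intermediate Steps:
n = -160
(n + 412)*429 = (-160 + 412)*429 = 252*429 = 108108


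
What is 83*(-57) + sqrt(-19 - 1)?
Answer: -4731 + 2*I*sqrt(5) ≈ -4731.0 + 4.4721*I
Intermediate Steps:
83*(-57) + sqrt(-19 - 1) = -4731 + sqrt(-20) = -4731 + 2*I*sqrt(5)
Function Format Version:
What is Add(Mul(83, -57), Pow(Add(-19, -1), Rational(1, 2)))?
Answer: Add(-4731, Mul(2, I, Pow(5, Rational(1, 2)))) ≈ Add(-4731.0, Mul(4.4721, I))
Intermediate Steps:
Add(Mul(83, -57), Pow(Add(-19, -1), Rational(1, 2))) = Add(-4731, Pow(-20, Rational(1, 2))) = Add(-4731, Mul(2, I, Pow(5, Rational(1, 2))))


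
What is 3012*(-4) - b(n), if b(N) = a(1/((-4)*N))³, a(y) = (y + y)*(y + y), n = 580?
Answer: -29353702897287168000001/2436396322816000000 ≈ -12048.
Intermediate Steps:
a(y) = 4*y² (a(y) = (2*y)*(2*y) = 4*y²)
b(N) = 1/(64*N⁶) (b(N) = (4*(1/((-4)*N))²)³ = (4*(-1/(4*N))²)³ = (4*(1/(16*N²)))³ = (1/(4*N²))³ = 1/(64*N⁶))
3012*(-4) - b(n) = 3012*(-4) - 1/(64*580⁶) = -12048 - 1/(64*38068692544000000) = -12048 - 1*1/2436396322816000000 = -12048 - 1/2436396322816000000 = -29353702897287168000001/2436396322816000000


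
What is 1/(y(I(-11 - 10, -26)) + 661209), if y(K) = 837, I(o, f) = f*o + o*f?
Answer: 1/662046 ≈ 1.5105e-6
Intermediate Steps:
I(o, f) = 2*f*o (I(o, f) = f*o + f*o = 2*f*o)
1/(y(I(-11 - 10, -26)) + 661209) = 1/(837 + 661209) = 1/662046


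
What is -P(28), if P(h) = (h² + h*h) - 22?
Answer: -1546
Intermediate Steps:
P(h) = -22 + 2*h² (P(h) = (h² + h²) - 22 = 2*h² - 22 = -22 + 2*h²)
-P(28) = -(-22 + 2*28²) = -(-22 + 2*784) = -(-22 + 1568) = -1*1546 = -1546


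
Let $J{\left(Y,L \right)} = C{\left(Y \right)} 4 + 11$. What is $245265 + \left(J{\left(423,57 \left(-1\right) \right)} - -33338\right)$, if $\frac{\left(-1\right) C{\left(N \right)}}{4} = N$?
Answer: $271846$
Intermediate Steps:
$C{\left(N \right)} = - 4 N$
$J{\left(Y,L \right)} = 11 - 16 Y$ ($J{\left(Y,L \right)} = - 4 Y 4 + 11 = - 16 Y + 11 = 11 - 16 Y$)
$245265 + \left(J{\left(423,57 \left(-1\right) \right)} - -33338\right) = 245265 + \left(\left(11 - 6768\right) - -33338\right) = 245265 + \left(\left(11 - 6768\right) + \left(-8733 + 42071\right)\right) = 245265 + \left(-6757 + 33338\right) = 245265 + 26581 = 271846$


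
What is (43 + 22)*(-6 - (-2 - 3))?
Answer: -65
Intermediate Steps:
(43 + 22)*(-6 - (-2 - 3)) = 65*(-6 - 1*(-5)) = 65*(-6 + 5) = 65*(-1) = -65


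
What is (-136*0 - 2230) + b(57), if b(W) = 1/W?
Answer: -127109/57 ≈ -2230.0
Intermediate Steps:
(-136*0 - 2230) + b(57) = (-136*0 - 2230) + 1/57 = (0 - 2230) + 1/57 = -2230 + 1/57 = -127109/57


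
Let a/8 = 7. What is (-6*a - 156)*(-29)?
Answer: 14268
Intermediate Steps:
a = 56 (a = 8*7 = 56)
(-6*a - 156)*(-29) = (-6*56 - 156)*(-29) = (-336 - 156)*(-29) = -492*(-29) = 14268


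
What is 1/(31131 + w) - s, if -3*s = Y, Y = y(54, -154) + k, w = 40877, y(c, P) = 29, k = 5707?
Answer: 137679297/72008 ≈ 1912.0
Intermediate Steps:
Y = 5736 (Y = 29 + 5707 = 5736)
s = -1912 (s = -⅓*5736 = -1912)
1/(31131 + w) - s = 1/(31131 + 40877) - 1*(-1912) = 1/72008 + 1912 = 137679297/72008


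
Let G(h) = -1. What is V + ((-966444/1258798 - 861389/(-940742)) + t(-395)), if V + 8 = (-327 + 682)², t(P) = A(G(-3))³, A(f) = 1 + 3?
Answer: 74652909169451185/592102074058 ≈ 1.2608e+5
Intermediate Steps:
A(f) = 4
t(P) = 64 (t(P) = 4³ = 64)
V = 126017 (V = -8 + (-327 + 682)² = -8 + 355² = -8 + 126025 = 126017)
V + ((-966444/1258798 - 861389/(-940742)) + t(-395)) = 126017 + ((-966444/1258798 - 861389/(-940742)) + 64) = 126017 + ((-966444*1/1258798 - 861389*(-1/940742)) + 64) = 126017 + ((-483222/629399 + 861389/940742) + 64) = 126017 + (87570144487/592102074058 + 64) = 126017 + 37982102884199/592102074058 = 74652909169451185/592102074058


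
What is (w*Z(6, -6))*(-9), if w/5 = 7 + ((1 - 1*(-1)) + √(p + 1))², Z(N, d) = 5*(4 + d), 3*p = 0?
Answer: 7200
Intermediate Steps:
p = 0 (p = (⅓)*0 = 0)
Z(N, d) = 20 + 5*d
w = 80 (w = 5*(7 + ((1 - 1*(-1)) + √(0 + 1))²) = 5*(7 + ((1 + 1) + √1)²) = 5*(7 + (2 + 1)²) = 5*(7 + 3²) = 5*(7 + 9) = 5*16 = 80)
(w*Z(6, -6))*(-9) = (80*(20 + 5*(-6)))*(-9) = (80*(20 - 30))*(-9) = (80*(-10))*(-9) = -800*(-9) = 7200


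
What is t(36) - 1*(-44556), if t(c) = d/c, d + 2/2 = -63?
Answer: 400988/9 ≈ 44554.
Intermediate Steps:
d = -64 (d = -1 - 63 = -64)
t(c) = -64/c
t(36) - 1*(-44556) = -64/36 - 1*(-44556) = -64*1/36 + 44556 = -16/9 + 44556 = 400988/9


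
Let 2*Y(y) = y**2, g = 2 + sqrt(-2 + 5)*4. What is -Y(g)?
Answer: -26 - 8*sqrt(3) ≈ -39.856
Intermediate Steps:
g = 2 + 4*sqrt(3) (g = 2 + sqrt(3)*4 = 2 + 4*sqrt(3) ≈ 8.9282)
Y(y) = y**2/2
-Y(g) = -(2 + 4*sqrt(3))**2/2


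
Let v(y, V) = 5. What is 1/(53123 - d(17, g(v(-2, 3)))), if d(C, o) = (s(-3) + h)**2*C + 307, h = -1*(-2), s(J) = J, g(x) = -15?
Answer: 1/52799 ≈ 1.8940e-5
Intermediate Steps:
h = 2
d(C, o) = 307 + C (d(C, o) = (-3 + 2)**2*C + 307 = (-1)**2*C + 307 = 1*C + 307 = C + 307 = 307 + C)
1/(53123 - d(17, g(v(-2, 3)))) = 1/(53123 - (307 + 17)) = 1/(53123 - 1*324) = 1/(53123 - 324) = 1/52799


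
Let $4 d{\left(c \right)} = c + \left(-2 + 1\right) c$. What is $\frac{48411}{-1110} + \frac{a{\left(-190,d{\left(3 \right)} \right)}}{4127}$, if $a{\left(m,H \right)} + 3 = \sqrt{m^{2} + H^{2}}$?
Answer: $- \frac{66528209}{1526990} \approx -43.568$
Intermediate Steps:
$d{\left(c \right)} = 0$ ($d{\left(c \right)} = \frac{c + \left(-2 + 1\right) c}{4} = \frac{c - c}{4} = \frac{1}{4} \cdot 0 = 0$)
$a{\left(m,H \right)} = -3 + \sqrt{H^{2} + m^{2}}$ ($a{\left(m,H \right)} = -3 + \sqrt{m^{2} + H^{2}} = -3 + \sqrt{H^{2} + m^{2}}$)
$\frac{48411}{-1110} + \frac{a{\left(-190,d{\left(3 \right)} \right)}}{4127} = \frac{48411}{-1110} + \frac{-3 + \sqrt{0^{2} + \left(-190\right)^{2}}}{4127} = 48411 \left(- \frac{1}{1110}\right) + \left(-3 + \sqrt{0 + 36100}\right) \frac{1}{4127} = - \frac{16137}{370} + \left(-3 + \sqrt{36100}\right) \frac{1}{4127} = - \frac{16137}{370} + \left(-3 + 190\right) \frac{1}{4127} = - \frac{16137}{370} + 187 \cdot \frac{1}{4127} = - \frac{16137}{370} + \frac{187}{4127} = - \frac{66528209}{1526990}$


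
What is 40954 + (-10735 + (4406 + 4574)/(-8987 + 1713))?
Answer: 109902013/3637 ≈ 30218.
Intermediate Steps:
40954 + (-10735 + (4406 + 4574)/(-8987 + 1713)) = 40954 + (-10735 + 8980/(-7274)) = 40954 + (-10735 + 8980*(-1/7274)) = 40954 + (-10735 - 4490/3637) = 40954 - 39047685/3637 = 109902013/3637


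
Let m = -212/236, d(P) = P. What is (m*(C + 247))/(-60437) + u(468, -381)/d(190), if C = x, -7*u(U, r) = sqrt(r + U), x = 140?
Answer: 20511/3565783 - sqrt(87)/1330 ≈ -0.0012609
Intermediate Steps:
u(U, r) = -sqrt(U + r)/7 (u(U, r) = -sqrt(r + U)/7 = -sqrt(U + r)/7)
m = -53/59 (m = -212*1/236 = -53/59 ≈ -0.89830)
C = 140
(m*(C + 247))/(-60437) + u(468, -381)/d(190) = -53*(140 + 247)/59/(-60437) - sqrt(468 - 381)/7/190 = -53/59*387*(-1/60437) - sqrt(87)/7*(1/190) = -20511/59*(-1/60437) - sqrt(87)/1330 = 20511/3565783 - sqrt(87)/1330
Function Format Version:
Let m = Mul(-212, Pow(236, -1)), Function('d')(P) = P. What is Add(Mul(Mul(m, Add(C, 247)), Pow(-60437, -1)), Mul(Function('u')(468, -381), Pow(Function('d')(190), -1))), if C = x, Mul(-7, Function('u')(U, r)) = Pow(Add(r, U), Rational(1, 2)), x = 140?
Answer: Add(Rational(20511, 3565783), Mul(Rational(-1, 1330), Pow(87, Rational(1, 2)))) ≈ -0.0012609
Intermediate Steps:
Function('u')(U, r) = Mul(Rational(-1, 7), Pow(Add(U, r), Rational(1, 2))) (Function('u')(U, r) = Mul(Rational(-1, 7), Pow(Add(r, U), Rational(1, 2))) = Mul(Rational(-1, 7), Pow(Add(U, r), Rational(1, 2))))
m = Rational(-53, 59) (m = Mul(-212, Rational(1, 236)) = Rational(-53, 59) ≈ -0.89830)
C = 140
Add(Mul(Mul(m, Add(C, 247)), Pow(-60437, -1)), Mul(Function('u')(468, -381), Pow(Function('d')(190), -1))) = Add(Mul(Mul(Rational(-53, 59), Add(140, 247)), Pow(-60437, -1)), Mul(Mul(Rational(-1, 7), Pow(Add(468, -381), Rational(1, 2))), Pow(190, -1))) = Add(Mul(Mul(Rational(-53, 59), 387), Rational(-1, 60437)), Mul(Mul(Rational(-1, 7), Pow(87, Rational(1, 2))), Rational(1, 190))) = Add(Mul(Rational(-20511, 59), Rational(-1, 60437)), Mul(Rational(-1, 1330), Pow(87, Rational(1, 2)))) = Add(Rational(20511, 3565783), Mul(Rational(-1, 1330), Pow(87, Rational(1, 2))))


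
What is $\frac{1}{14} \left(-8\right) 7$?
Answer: $-4$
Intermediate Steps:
$\frac{1}{14} \left(-8\right) 7 = \left(- \frac{4}{7}\right) 7 = -4$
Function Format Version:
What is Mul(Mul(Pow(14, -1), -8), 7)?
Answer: -4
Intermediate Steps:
Mul(Mul(Pow(14, -1), -8), 7) = Mul(Mul(Rational(1, 14), -8), 7) = Mul(Rational(-4, 7), 7) = -4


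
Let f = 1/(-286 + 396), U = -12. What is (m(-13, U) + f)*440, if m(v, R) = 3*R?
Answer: -15836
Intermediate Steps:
f = 1/110 ≈ 0.0090909
(m(-13, U) + f)*440 = (3*(-12) + 1/110)*440 = (-36 + 1/110)*440 = -3959/110*440 = -15836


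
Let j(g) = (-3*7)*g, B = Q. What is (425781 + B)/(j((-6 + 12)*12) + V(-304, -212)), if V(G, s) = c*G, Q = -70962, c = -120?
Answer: 118273/11656 ≈ 10.147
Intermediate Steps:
V(G, s) = -120*G
B = -70962
j(g) = -21*g
(425781 + B)/(j((-6 + 12)*12) + V(-304, -212)) = (425781 - 70962)/(-21*(-6 + 12)*12 - 120*(-304)) = 354819/(-126*12 + 36480) = 354819/(-21*72 + 36480) = 354819/(-1512 + 36480) = 354819/34968 = 354819*(1/34968) = 118273/11656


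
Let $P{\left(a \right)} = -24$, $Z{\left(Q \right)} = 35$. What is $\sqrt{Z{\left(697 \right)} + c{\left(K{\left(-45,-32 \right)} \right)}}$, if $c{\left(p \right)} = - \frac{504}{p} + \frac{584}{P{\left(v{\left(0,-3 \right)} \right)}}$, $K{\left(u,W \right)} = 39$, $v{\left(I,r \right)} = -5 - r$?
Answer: $\frac{2 i \sqrt{858}}{39} \approx 1.5021 i$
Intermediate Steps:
$c{\left(p \right)} = - \frac{73}{3} - \frac{504}{p}$ ($c{\left(p \right)} = - \frac{504}{p} + \frac{584}{-24} = - \frac{504}{p} + 584 \left(- \frac{1}{24}\right) = - \frac{504}{p} - \frac{73}{3} = - \frac{73}{3} - \frac{504}{p}$)
$\sqrt{Z{\left(697 \right)} + c{\left(K{\left(-45,-32 \right)} \right)}} = \sqrt{35 - \left(\frac{73}{3} + \frac{504}{39}\right)} = \sqrt{35 - \frac{1453}{39}} = \sqrt{- \frac{88}{39}} = \frac{2 i \sqrt{858}}{39}$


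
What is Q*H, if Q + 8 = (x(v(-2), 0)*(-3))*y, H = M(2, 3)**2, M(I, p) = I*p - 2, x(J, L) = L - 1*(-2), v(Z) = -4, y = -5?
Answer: 352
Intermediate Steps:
x(J, L) = 2 + L (x(J, L) = L + 2 = 2 + L)
M(I, p) = -2 + I*p
H = 16 (H = (-2 + 2*3)**2 = (-2 + 6)**2 = 4**2 = 16)
Q = 22 (Q = -8 + ((2 + 0)*(-3))*(-5) = -8 + (2*(-3))*(-5) = -8 - 6*(-5) = -8 + 30 = 22)
Q*H = 22*16 = 352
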